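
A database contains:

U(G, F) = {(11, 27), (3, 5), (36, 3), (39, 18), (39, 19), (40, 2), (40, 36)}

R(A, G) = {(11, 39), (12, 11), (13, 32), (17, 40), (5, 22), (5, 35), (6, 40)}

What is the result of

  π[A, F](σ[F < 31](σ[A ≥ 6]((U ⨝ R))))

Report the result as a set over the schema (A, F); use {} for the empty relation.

U ⋈ R (natural join on G): {(11, 27, 12), (39, 18, 11), (39, 19, 11), (40, 2, 17), (40, 2, 6), (40, 36, 17), (40, 36, 6)}
Selection A ≥ 6: {(11, 27, 12), (39, 18, 11), (39, 19, 11), (40, 2, 17), (40, 2, 6), (40, 36, 17), (40, 36, 6)}
Selection F < 31: {(11, 27, 12), (39, 18, 11), (39, 19, 11), (40, 2, 17), (40, 2, 6)}
Keep only column(s) A, F: {(11, 18), (11, 19), (12, 27), (17, 2), (6, 2)}

{(11, 18), (11, 19), (12, 27), (17, 2), (6, 2)}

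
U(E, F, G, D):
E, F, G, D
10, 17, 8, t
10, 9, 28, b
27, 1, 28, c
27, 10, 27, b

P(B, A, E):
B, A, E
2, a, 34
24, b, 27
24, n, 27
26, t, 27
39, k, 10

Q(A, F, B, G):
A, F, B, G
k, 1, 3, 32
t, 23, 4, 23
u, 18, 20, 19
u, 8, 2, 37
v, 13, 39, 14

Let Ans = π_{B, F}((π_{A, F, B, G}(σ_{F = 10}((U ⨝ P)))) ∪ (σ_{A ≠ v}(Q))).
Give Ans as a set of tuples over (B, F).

Joining U and P on E yields {(10, 17, 8, t, 39, k), (10, 9, 28, b, 39, k), (27, 1, 28, c, 24, b), (27, 1, 28, c, 24, n), (27, 1, 28, c, 26, t), (27, 10, 27, b, 24, b), (27, 10, 27, b, 24, n), (27, 10, 27, b, 26, t)}.
σ[F = 10]: keep tuples satisfying F = 10 → {(27, 10, 27, b, 24, b), (27, 10, 27, b, 24, n), (27, 10, 27, b, 26, t)}
π[A, F, B, G]: project onto (A, F, B, G) → {(b, 10, 24, 27), (n, 10, 24, 27), (t, 10, 26, 27)}
σ[A ≠ v]: keep tuples satisfying A ≠ v → {(k, 1, 3, 32), (t, 23, 4, 23), (u, 18, 20, 19), (u, 8, 2, 37)}
Union: {(b, 10, 24, 27), (n, 10, 24, 27), (t, 10, 26, 27)} with {(k, 1, 3, 32), (t, 23, 4, 23), (u, 18, 20, 19), (u, 8, 2, 37)} → {(b, 10, 24, 27), (k, 1, 3, 32), (n, 10, 24, 27), (t, 10, 26, 27), (t, 23, 4, 23), (u, 18, 20, 19), (u, 8, 2, 37)}
π[B, F]: project onto (B, F) (1 duplicate(s) eliminated) → {(2, 8), (20, 18), (24, 10), (26, 10), (3, 1), (4, 23)}

{(2, 8), (20, 18), (24, 10), (26, 10), (3, 1), (4, 23)}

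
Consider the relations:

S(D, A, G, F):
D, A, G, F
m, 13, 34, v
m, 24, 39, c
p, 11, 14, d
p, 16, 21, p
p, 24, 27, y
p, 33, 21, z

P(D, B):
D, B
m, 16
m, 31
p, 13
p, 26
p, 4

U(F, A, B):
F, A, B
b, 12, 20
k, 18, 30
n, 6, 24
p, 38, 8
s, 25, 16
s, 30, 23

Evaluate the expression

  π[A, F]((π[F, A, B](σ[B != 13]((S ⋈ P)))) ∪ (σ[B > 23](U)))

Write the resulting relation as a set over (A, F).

{(11, d), (13, v), (16, p), (18, k), (24, c), (24, y), (33, z), (6, n)}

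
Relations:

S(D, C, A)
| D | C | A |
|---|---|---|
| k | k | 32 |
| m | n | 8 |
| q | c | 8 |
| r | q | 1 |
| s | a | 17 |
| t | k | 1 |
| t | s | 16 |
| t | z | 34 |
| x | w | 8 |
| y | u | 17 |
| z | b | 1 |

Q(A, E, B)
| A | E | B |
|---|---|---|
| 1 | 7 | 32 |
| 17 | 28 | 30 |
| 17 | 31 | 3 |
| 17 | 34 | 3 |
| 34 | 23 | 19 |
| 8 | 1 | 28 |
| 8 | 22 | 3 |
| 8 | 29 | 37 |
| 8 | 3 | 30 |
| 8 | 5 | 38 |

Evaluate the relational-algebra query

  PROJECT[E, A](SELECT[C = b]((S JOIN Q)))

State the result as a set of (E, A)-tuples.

Natural join on A: {(m, n, 8, 1, 28), (m, n, 8, 22, 3), (m, n, 8, 29, 37), (m, n, 8, 3, 30), (m, n, 8, 5, 38), (q, c, 8, 1, 28), (q, c, 8, 22, 3), (q, c, 8, 29, 37), (q, c, 8, 3, 30), (q, c, 8, 5, 38), (r, q, 1, 7, 32), (s, a, 17, 28, 30), (s, a, 17, 31, 3), (s, a, 17, 34, 3), (t, k, 1, 7, 32), (t, z, 34, 23, 19), (x, w, 8, 1, 28), (x, w, 8, 22, 3), (x, w, 8, 29, 37), (x, w, 8, 3, 30), (x, w, 8, 5, 38), (y, u, 17, 28, 30), (y, u, 17, 31, 3), (y, u, 17, 34, 3), (z, b, 1, 7, 32)}
σ[C = b]: keep tuples satisfying C = b → {(z, b, 1, 7, 32)}
Projecting to E, A: {(7, 1)}

{(7, 1)}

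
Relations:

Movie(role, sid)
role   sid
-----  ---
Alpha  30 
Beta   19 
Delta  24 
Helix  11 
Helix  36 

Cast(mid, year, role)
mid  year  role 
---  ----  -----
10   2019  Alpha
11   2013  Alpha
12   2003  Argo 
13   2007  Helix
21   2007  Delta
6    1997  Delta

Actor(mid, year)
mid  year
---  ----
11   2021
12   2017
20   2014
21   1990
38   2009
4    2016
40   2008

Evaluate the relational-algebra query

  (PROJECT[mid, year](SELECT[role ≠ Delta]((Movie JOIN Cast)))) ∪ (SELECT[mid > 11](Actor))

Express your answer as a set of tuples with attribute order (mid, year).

Joining Movie and Cast on role yields {(Alpha, 30, 10, 2019), (Alpha, 30, 11, 2013), (Delta, 24, 21, 2007), (Delta, 24, 6, 1997), (Helix, 11, 13, 2007), (Helix, 36, 13, 2007)}.
Selection role ≠ Delta: {(Alpha, 30, 10, 2019), (Alpha, 30, 11, 2013), (Helix, 11, 13, 2007), (Helix, 36, 13, 2007)}
π_{mid, year} gives {(10, 2019), (11, 2013), (13, 2007)} (1 duplicate(s) eliminated).
Selection mid > 11: {(12, 2017), (20, 2014), (21, 1990), (38, 2009), (40, 2008)}
Union: {(10, 2019), (11, 2013), (13, 2007)} with {(12, 2017), (20, 2014), (21, 1990), (38, 2009), (40, 2008)} → {(10, 2019), (11, 2013), (12, 2017), (13, 2007), (20, 2014), (21, 1990), (38, 2009), (40, 2008)}

{(10, 2019), (11, 2013), (12, 2017), (13, 2007), (20, 2014), (21, 1990), (38, 2009), (40, 2008)}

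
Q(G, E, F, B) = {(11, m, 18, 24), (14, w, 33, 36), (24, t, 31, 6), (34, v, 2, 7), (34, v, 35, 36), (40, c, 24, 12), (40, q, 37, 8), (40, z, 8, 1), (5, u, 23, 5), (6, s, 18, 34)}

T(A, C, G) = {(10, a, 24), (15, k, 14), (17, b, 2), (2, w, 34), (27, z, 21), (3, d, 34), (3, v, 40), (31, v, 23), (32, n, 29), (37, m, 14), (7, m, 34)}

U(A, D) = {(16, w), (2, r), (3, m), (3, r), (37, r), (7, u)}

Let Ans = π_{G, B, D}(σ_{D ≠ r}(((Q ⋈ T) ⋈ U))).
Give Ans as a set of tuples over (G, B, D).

{(34, 36, m), (34, 36, u), (34, 7, m), (34, 7, u), (40, 1, m), (40, 12, m), (40, 8, m)}

Joining Q and T on G yields {(14, w, 33, 36, 15, k), (14, w, 33, 36, 37, m), (24, t, 31, 6, 10, a), (34, v, 2, 7, 2, w), (34, v, 2, 7, 3, d), (34, v, 2, 7, 7, m), (34, v, 35, 36, 2, w), (34, v, 35, 36, 3, d), (34, v, 35, 36, 7, m), (40, c, 24, 12, 3, v), (40, q, 37, 8, 3, v), (40, z, 8, 1, 3, v)}.
Joining (Q ⋈ T) and U on A yields {(14, w, 33, 36, 37, m, r), (34, v, 2, 7, 2, w, r), (34, v, 2, 7, 3, d, m), (34, v, 2, 7, 3, d, r), (34, v, 2, 7, 7, m, u), (34, v, 35, 36, 2, w, r), (34, v, 35, 36, 3, d, m), (34, v, 35, 36, 3, d, r), (34, v, 35, 36, 7, m, u), (40, c, 24, 12, 3, v, m), (40, c, 24, 12, 3, v, r), (40, q, 37, 8, 3, v, m), (40, q, 37, 8, 3, v, r), (40, z, 8, 1, 3, v, m), (40, z, 8, 1, 3, v, r)}.
Selection D ≠ r: {(34, v, 2, 7, 3, d, m), (34, v, 2, 7, 7, m, u), (34, v, 35, 36, 3, d, m), (34, v, 35, 36, 7, m, u), (40, c, 24, 12, 3, v, m), (40, q, 37, 8, 3, v, m), (40, z, 8, 1, 3, v, m)}
π_{G, B, D} gives {(34, 36, m), (34, 36, u), (34, 7, m), (34, 7, u), (40, 1, m), (40, 12, m), (40, 8, m)}.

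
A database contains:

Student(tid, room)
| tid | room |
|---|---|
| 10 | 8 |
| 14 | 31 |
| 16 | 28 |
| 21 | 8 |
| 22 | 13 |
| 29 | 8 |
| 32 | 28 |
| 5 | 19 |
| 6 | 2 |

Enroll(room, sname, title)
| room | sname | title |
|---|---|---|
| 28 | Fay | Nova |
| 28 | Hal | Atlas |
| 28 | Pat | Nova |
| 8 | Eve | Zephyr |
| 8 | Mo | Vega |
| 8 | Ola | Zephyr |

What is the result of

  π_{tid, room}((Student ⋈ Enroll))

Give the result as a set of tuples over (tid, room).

{(10, 8), (16, 28), (21, 8), (29, 8), (32, 28)}

Natural join on room: {(10, 8, Eve, Zephyr), (10, 8, Mo, Vega), (10, 8, Ola, Zephyr), (16, 28, Fay, Nova), (16, 28, Hal, Atlas), (16, 28, Pat, Nova), (21, 8, Eve, Zephyr), (21, 8, Mo, Vega), (21, 8, Ola, Zephyr), (29, 8, Eve, Zephyr), (29, 8, Mo, Vega), (29, 8, Ola, Zephyr), (32, 28, Fay, Nova), (32, 28, Hal, Atlas), (32, 28, Pat, Nova)}
π_{tid, room} gives {(10, 8), (16, 28), (21, 8), (29, 8), (32, 28)} (10 duplicate(s) eliminated).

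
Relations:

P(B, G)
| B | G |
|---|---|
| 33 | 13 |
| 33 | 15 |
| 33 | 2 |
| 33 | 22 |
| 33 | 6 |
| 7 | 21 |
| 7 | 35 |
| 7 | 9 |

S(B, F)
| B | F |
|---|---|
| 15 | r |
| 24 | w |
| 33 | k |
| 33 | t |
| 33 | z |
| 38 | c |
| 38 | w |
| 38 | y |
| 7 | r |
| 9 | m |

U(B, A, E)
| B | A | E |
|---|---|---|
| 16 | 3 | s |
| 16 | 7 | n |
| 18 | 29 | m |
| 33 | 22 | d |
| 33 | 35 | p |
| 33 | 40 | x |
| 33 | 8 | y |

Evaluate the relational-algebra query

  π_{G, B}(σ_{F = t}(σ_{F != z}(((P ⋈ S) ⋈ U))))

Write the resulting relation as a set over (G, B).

{(13, 33), (15, 33), (2, 33), (22, 33), (6, 33)}

P ⋈ S (natural join on B): {(33, 13, k), (33, 13, t), (33, 13, z), (33, 15, k), (33, 15, t), (33, 15, z), (33, 2, k), (33, 2, t), (33, 2, z), (33, 22, k), (33, 22, t), (33, 22, z), (33, 6, k), (33, 6, t), (33, 6, z), (7, 21, r), (7, 35, r), (7, 9, r)}
(P ⋈ S) ⋈ U (natural join on B): {(33, 13, k, 22, d), (33, 13, k, 35, p), (33, 13, k, 40, x), (33, 13, k, 8, y), (33, 13, t, 22, d), (33, 13, t, 35, p), (33, 13, t, 40, x), (33, 13, t, 8, y), (33, 13, z, 22, d), (33, 13, z, 35, p), (33, 13, z, 40, x), (33, 13, z, 8, y), (33, 15, k, 22, d), (33, 15, k, 35, p), (33, 15, k, 40, x), (33, 15, k, 8, y), (33, 15, t, 22, d), (33, 15, t, 35, p), (33, 15, t, 40, x), (33, 15, t, 8, y), (33, 15, z, 22, d), (33, 15, z, 35, p), (33, 15, z, 40, x), (33, 15, z, 8, y), (33, 2, k, 22, d), (33, 2, k, 35, p), (33, 2, k, 40, x), (33, 2, k, 8, y), (33, 2, t, 22, d), (33, 2, t, 35, p), (33, 2, t, 40, x), (33, 2, t, 8, y), (33, 2, z, 22, d), (33, 2, z, 35, p), (33, 2, z, 40, x), (33, 2, z, 8, y), (33, 22, k, 22, d), (33, 22, k, 35, p), (33, 22, k, 40, x), (33, 22, k, 8, y), (33, 22, t, 22, d), (33, 22, t, 35, p), (33, 22, t, 40, x), (33, 22, t, 8, y), (33, 22, z, 22, d), (33, 22, z, 35, p), (33, 22, z, 40, x), (33, 22, z, 8, y), (33, 6, k, 22, d), (33, 6, k, 35, p), (33, 6, k, 40, x), (33, 6, k, 8, y), (33, 6, t, 22, d), (33, 6, t, 35, p), (33, 6, t, 40, x), (33, 6, t, 8, y), (33, 6, z, 22, d), (33, 6, z, 35, p), (33, 6, z, 40, x), (33, 6, z, 8, y)}
Apply σ_{F != z}; surviving tuples: {(33, 13, k, 22, d), (33, 13, k, 35, p), (33, 13, k, 40, x), (33, 13, k, 8, y), (33, 13, t, 22, d), (33, 13, t, 35, p), (33, 13, t, 40, x), (33, 13, t, 8, y), (33, 15, k, 22, d), (33, 15, k, 35, p), (33, 15, k, 40, x), (33, 15, k, 8, y), (33, 15, t, 22, d), (33, 15, t, 35, p), (33, 15, t, 40, x), (33, 15, t, 8, y), (33, 2, k, 22, d), (33, 2, k, 35, p), (33, 2, k, 40, x), (33, 2, k, 8, y), (33, 2, t, 22, d), (33, 2, t, 35, p), (33, 2, t, 40, x), (33, 2, t, 8, y), (33, 22, k, 22, d), (33, 22, k, 35, p), (33, 22, k, 40, x), (33, 22, k, 8, y), (33, 22, t, 22, d), (33, 22, t, 35, p), (33, 22, t, 40, x), (33, 22, t, 8, y), (33, 6, k, 22, d), (33, 6, k, 35, p), (33, 6, k, 40, x), (33, 6, k, 8, y), (33, 6, t, 22, d), (33, 6, t, 35, p), (33, 6, t, 40, x), (33, 6, t, 8, y)}
Apply σ_{F = t}; surviving tuples: {(33, 13, t, 22, d), (33, 13, t, 35, p), (33, 13, t, 40, x), (33, 13, t, 8, y), (33, 15, t, 22, d), (33, 15, t, 35, p), (33, 15, t, 40, x), (33, 15, t, 8, y), (33, 2, t, 22, d), (33, 2, t, 35, p), (33, 2, t, 40, x), (33, 2, t, 8, y), (33, 22, t, 22, d), (33, 22, t, 35, p), (33, 22, t, 40, x), (33, 22, t, 8, y), (33, 6, t, 22, d), (33, 6, t, 35, p), (33, 6, t, 40, x), (33, 6, t, 8, y)}
Keep only column(s) G, B (15 duplicate(s) eliminated): {(13, 33), (15, 33), (2, 33), (22, 33), (6, 33)}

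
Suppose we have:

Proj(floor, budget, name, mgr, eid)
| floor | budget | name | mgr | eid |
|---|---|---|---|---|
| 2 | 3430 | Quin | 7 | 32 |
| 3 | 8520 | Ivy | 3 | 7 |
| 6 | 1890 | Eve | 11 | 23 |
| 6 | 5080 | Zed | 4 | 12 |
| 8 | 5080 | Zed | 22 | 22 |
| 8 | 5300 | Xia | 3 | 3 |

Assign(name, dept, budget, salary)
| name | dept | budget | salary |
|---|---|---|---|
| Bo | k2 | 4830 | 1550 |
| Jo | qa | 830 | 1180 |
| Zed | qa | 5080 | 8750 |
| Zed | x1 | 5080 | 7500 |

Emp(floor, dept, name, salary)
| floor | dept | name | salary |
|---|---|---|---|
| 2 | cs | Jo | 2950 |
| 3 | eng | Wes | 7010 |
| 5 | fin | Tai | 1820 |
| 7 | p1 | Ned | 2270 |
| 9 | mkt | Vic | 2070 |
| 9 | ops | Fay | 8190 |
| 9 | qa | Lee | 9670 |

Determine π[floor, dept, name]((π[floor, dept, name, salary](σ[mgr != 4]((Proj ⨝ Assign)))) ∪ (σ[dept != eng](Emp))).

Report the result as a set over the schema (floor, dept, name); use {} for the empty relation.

Joining Proj and Assign on budget, name yields {(6, 5080, Zed, 4, 12, qa, 8750), (6, 5080, Zed, 4, 12, x1, 7500), (8, 5080, Zed, 22, 22, qa, 8750), (8, 5080, Zed, 22, 22, x1, 7500)}.
σ[mgr != 4]: keep tuples satisfying mgr != 4 → {(8, 5080, Zed, 22, 22, qa, 8750), (8, 5080, Zed, 22, 22, x1, 7500)}
π[floor, dept, name, salary]: project onto (floor, dept, name, salary) → {(8, qa, Zed, 8750), (8, x1, Zed, 7500)}
σ[dept != eng]: keep tuples satisfying dept != eng → {(2, cs, Jo, 2950), (5, fin, Tai, 1820), (7, p1, Ned, 2270), (9, mkt, Vic, 2070), (9, ops, Fay, 8190), (9, qa, Lee, 9670)}
Taking the union: {(2, cs, Jo, 2950), (5, fin, Tai, 1820), (7, p1, Ned, 2270), (8, qa, Zed, 8750), (8, x1, Zed, 7500), (9, mkt, Vic, 2070), (9, ops, Fay, 8190), (9, qa, Lee, 9670)}
π[floor, dept, name]: project onto (floor, dept, name) → {(2, cs, Jo), (5, fin, Tai), (7, p1, Ned), (8, qa, Zed), (8, x1, Zed), (9, mkt, Vic), (9, ops, Fay), (9, qa, Lee)}

{(2, cs, Jo), (5, fin, Tai), (7, p1, Ned), (8, qa, Zed), (8, x1, Zed), (9, mkt, Vic), (9, ops, Fay), (9, qa, Lee)}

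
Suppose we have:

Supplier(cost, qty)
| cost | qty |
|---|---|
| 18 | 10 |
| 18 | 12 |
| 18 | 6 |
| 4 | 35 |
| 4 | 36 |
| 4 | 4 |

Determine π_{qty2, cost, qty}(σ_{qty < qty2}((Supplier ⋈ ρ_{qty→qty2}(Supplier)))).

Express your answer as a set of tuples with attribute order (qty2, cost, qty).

{(10, 18, 6), (12, 18, 10), (12, 18, 6), (35, 4, 4), (36, 4, 35), (36, 4, 4)}

ρ[qty→qty2]: schema becomes (cost, qty2); tuples unchanged.
Joining Supplier and ρ_{qty→qty2}(Supplier) on cost yields {(18, 10, 10), (18, 10, 12), (18, 10, 6), (18, 12, 10), (18, 12, 12), (18, 12, 6), (18, 6, 10), (18, 6, 12), (18, 6, 6), (4, 35, 35), (4, 35, 36), (4, 35, 4), (4, 36, 35), (4, 36, 36), (4, 36, 4), (4, 4, 35), (4, 4, 36), (4, 4, 4)}.
Apply σ_{qty < qty2}; surviving tuples: {(18, 10, 12), (18, 6, 10), (18, 6, 12), (4, 35, 36), (4, 4, 35), (4, 4, 36)}
π_{qty2, cost, qty} gives {(10, 18, 6), (12, 18, 10), (12, 18, 6), (35, 4, 4), (36, 4, 35), (36, 4, 4)}.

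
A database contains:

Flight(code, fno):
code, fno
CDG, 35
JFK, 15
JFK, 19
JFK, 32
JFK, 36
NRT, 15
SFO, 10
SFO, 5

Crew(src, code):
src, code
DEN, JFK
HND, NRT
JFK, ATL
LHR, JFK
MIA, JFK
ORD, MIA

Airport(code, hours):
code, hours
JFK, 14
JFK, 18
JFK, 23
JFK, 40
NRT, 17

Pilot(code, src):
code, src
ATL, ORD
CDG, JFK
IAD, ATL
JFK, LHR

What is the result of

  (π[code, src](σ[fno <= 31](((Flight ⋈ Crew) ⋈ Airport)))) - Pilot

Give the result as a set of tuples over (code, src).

Natural join on code: {(JFK, 15, DEN), (JFK, 15, LHR), (JFK, 15, MIA), (JFK, 19, DEN), (JFK, 19, LHR), (JFK, 19, MIA), (JFK, 32, DEN), (JFK, 32, LHR), (JFK, 32, MIA), (JFK, 36, DEN), (JFK, 36, LHR), (JFK, 36, MIA), (NRT, 15, HND)}
Natural join on code: {(JFK, 15, DEN, 14), (JFK, 15, DEN, 18), (JFK, 15, DEN, 23), (JFK, 15, DEN, 40), (JFK, 15, LHR, 14), (JFK, 15, LHR, 18), (JFK, 15, LHR, 23), (JFK, 15, LHR, 40), (JFK, 15, MIA, 14), (JFK, 15, MIA, 18), (JFK, 15, MIA, 23), (JFK, 15, MIA, 40), (JFK, 19, DEN, 14), (JFK, 19, DEN, 18), (JFK, 19, DEN, 23), (JFK, 19, DEN, 40), (JFK, 19, LHR, 14), (JFK, 19, LHR, 18), (JFK, 19, LHR, 23), (JFK, 19, LHR, 40), (JFK, 19, MIA, 14), (JFK, 19, MIA, 18), (JFK, 19, MIA, 23), (JFK, 19, MIA, 40), (JFK, 32, DEN, 14), (JFK, 32, DEN, 18), (JFK, 32, DEN, 23), (JFK, 32, DEN, 40), (JFK, 32, LHR, 14), (JFK, 32, LHR, 18), (JFK, 32, LHR, 23), (JFK, 32, LHR, 40), (JFK, 32, MIA, 14), (JFK, 32, MIA, 18), (JFK, 32, MIA, 23), (JFK, 32, MIA, 40), (JFK, 36, DEN, 14), (JFK, 36, DEN, 18), (JFK, 36, DEN, 23), (JFK, 36, DEN, 40), (JFK, 36, LHR, 14), (JFK, 36, LHR, 18), (JFK, 36, LHR, 23), (JFK, 36, LHR, 40), (JFK, 36, MIA, 14), (JFK, 36, MIA, 18), (JFK, 36, MIA, 23), (JFK, 36, MIA, 40), (NRT, 15, HND, 17)}
Selection fno <= 31: {(JFK, 15, DEN, 14), (JFK, 15, DEN, 18), (JFK, 15, DEN, 23), (JFK, 15, DEN, 40), (JFK, 15, LHR, 14), (JFK, 15, LHR, 18), (JFK, 15, LHR, 23), (JFK, 15, LHR, 40), (JFK, 15, MIA, 14), (JFK, 15, MIA, 18), (JFK, 15, MIA, 23), (JFK, 15, MIA, 40), (JFK, 19, DEN, 14), (JFK, 19, DEN, 18), (JFK, 19, DEN, 23), (JFK, 19, DEN, 40), (JFK, 19, LHR, 14), (JFK, 19, LHR, 18), (JFK, 19, LHR, 23), (JFK, 19, LHR, 40), (JFK, 19, MIA, 14), (JFK, 19, MIA, 18), (JFK, 19, MIA, 23), (JFK, 19, MIA, 40), (NRT, 15, HND, 17)}
Projecting to code, src (21 duplicate(s) eliminated): {(JFK, DEN), (JFK, LHR), (JFK, MIA), (NRT, HND)}
Set difference of the two operands is {(JFK, DEN), (JFK, MIA), (NRT, HND)}.

{(JFK, DEN), (JFK, MIA), (NRT, HND)}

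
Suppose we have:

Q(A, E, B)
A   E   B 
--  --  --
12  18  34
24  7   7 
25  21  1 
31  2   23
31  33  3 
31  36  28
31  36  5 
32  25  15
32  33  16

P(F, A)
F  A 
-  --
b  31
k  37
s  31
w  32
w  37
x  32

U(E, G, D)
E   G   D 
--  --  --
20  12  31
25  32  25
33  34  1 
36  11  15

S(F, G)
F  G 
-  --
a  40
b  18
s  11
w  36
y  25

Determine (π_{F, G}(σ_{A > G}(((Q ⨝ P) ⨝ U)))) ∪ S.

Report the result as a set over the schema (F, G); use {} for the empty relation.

Q ⋈ P (natural join on A): {(31, 2, 23, b), (31, 2, 23, s), (31, 33, 3, b), (31, 33, 3, s), (31, 36, 28, b), (31, 36, 28, s), (31, 36, 5, b), (31, 36, 5, s), (32, 25, 15, w), (32, 25, 15, x), (32, 33, 16, w), (32, 33, 16, x)}
(Q ⨝ P) ⋈ U (natural join on E): {(31, 33, 3, b, 34, 1), (31, 33, 3, s, 34, 1), (31, 36, 28, b, 11, 15), (31, 36, 28, s, 11, 15), (31, 36, 5, b, 11, 15), (31, 36, 5, s, 11, 15), (32, 25, 15, w, 32, 25), (32, 25, 15, x, 32, 25), (32, 33, 16, w, 34, 1), (32, 33, 16, x, 34, 1)}
Selection A > G: {(31, 36, 28, b, 11, 15), (31, 36, 28, s, 11, 15), (31, 36, 5, b, 11, 15), (31, 36, 5, s, 11, 15)}
Keep only column(s) F, G (2 duplicate(s) eliminated): {(b, 11), (s, 11)}
Union: {(b, 11), (s, 11)} with {(a, 40), (b, 18), (s, 11), (w, 36), (y, 25)} → {(a, 40), (b, 11), (b, 18), (s, 11), (w, 36), (y, 25)}

{(a, 40), (b, 11), (b, 18), (s, 11), (w, 36), (y, 25)}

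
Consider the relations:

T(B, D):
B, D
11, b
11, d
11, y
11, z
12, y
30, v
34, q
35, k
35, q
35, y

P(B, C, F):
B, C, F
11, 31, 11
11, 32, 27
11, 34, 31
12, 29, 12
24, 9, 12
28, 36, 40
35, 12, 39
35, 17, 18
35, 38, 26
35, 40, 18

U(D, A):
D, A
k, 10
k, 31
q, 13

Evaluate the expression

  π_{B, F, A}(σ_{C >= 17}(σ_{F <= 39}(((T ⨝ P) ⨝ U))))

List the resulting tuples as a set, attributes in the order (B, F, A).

T ⋈ P (natural join on B): {(11, b, 31, 11), (11, b, 32, 27), (11, b, 34, 31), (11, d, 31, 11), (11, d, 32, 27), (11, d, 34, 31), (11, y, 31, 11), (11, y, 32, 27), (11, y, 34, 31), (11, z, 31, 11), (11, z, 32, 27), (11, z, 34, 31), (12, y, 29, 12), (35, k, 12, 39), (35, k, 17, 18), (35, k, 38, 26), (35, k, 40, 18), (35, q, 12, 39), (35, q, 17, 18), (35, q, 38, 26), (35, q, 40, 18), (35, y, 12, 39), (35, y, 17, 18), (35, y, 38, 26), (35, y, 40, 18)}
(T ⨝ P) ⋈ U (natural join on D): {(35, k, 12, 39, 10), (35, k, 12, 39, 31), (35, k, 17, 18, 10), (35, k, 17, 18, 31), (35, k, 38, 26, 10), (35, k, 38, 26, 31), (35, k, 40, 18, 10), (35, k, 40, 18, 31), (35, q, 12, 39, 13), (35, q, 17, 18, 13), (35, q, 38, 26, 13), (35, q, 40, 18, 13)}
σ[F <= 39]: keep tuples satisfying F <= 39 → {(35, k, 12, 39, 10), (35, k, 12, 39, 31), (35, k, 17, 18, 10), (35, k, 17, 18, 31), (35, k, 38, 26, 10), (35, k, 38, 26, 31), (35, k, 40, 18, 10), (35, k, 40, 18, 31), (35, q, 12, 39, 13), (35, q, 17, 18, 13), (35, q, 38, 26, 13), (35, q, 40, 18, 13)}
σ[C >= 17]: keep tuples satisfying C >= 17 → {(35, k, 17, 18, 10), (35, k, 17, 18, 31), (35, k, 38, 26, 10), (35, k, 38, 26, 31), (35, k, 40, 18, 10), (35, k, 40, 18, 31), (35, q, 17, 18, 13), (35, q, 38, 26, 13), (35, q, 40, 18, 13)}
π_{B, F, A} gives {(35, 18, 10), (35, 18, 13), (35, 18, 31), (35, 26, 10), (35, 26, 13), (35, 26, 31)} (3 duplicate(s) eliminated).

{(35, 18, 10), (35, 18, 13), (35, 18, 31), (35, 26, 10), (35, 26, 13), (35, 26, 31)}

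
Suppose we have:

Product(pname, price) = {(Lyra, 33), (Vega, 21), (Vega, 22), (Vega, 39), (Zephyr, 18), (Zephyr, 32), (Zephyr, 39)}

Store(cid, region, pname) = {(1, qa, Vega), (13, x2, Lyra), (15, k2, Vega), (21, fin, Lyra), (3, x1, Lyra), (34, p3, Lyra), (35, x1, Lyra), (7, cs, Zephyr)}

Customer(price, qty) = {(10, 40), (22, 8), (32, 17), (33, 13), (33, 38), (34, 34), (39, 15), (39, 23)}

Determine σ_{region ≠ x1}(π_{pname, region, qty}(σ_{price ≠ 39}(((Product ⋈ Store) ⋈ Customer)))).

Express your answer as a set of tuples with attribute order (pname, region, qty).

Joining Product and Store on pname yields {(Lyra, 33, 13, x2), (Lyra, 33, 21, fin), (Lyra, 33, 3, x1), (Lyra, 33, 34, p3), (Lyra, 33, 35, x1), (Vega, 21, 1, qa), (Vega, 21, 15, k2), (Vega, 22, 1, qa), (Vega, 22, 15, k2), (Vega, 39, 1, qa), (Vega, 39, 15, k2), (Zephyr, 18, 7, cs), (Zephyr, 32, 7, cs), (Zephyr, 39, 7, cs)}.
Joining (Product ⋈ Store) and Customer on price yields {(Lyra, 33, 13, x2, 13), (Lyra, 33, 13, x2, 38), (Lyra, 33, 21, fin, 13), (Lyra, 33, 21, fin, 38), (Lyra, 33, 3, x1, 13), (Lyra, 33, 3, x1, 38), (Lyra, 33, 34, p3, 13), (Lyra, 33, 34, p3, 38), (Lyra, 33, 35, x1, 13), (Lyra, 33, 35, x1, 38), (Vega, 22, 1, qa, 8), (Vega, 22, 15, k2, 8), (Vega, 39, 1, qa, 15), (Vega, 39, 1, qa, 23), (Vega, 39, 15, k2, 15), (Vega, 39, 15, k2, 23), (Zephyr, 32, 7, cs, 17), (Zephyr, 39, 7, cs, 15), (Zephyr, 39, 7, cs, 23)}.
Apply σ_{price ≠ 39}; surviving tuples: {(Lyra, 33, 13, x2, 13), (Lyra, 33, 13, x2, 38), (Lyra, 33, 21, fin, 13), (Lyra, 33, 21, fin, 38), (Lyra, 33, 3, x1, 13), (Lyra, 33, 3, x1, 38), (Lyra, 33, 34, p3, 13), (Lyra, 33, 34, p3, 38), (Lyra, 33, 35, x1, 13), (Lyra, 33, 35, x1, 38), (Vega, 22, 1, qa, 8), (Vega, 22, 15, k2, 8), (Zephyr, 32, 7, cs, 17)}
Keep only column(s) pname, region, qty (2 duplicate(s) eliminated): {(Lyra, fin, 13), (Lyra, fin, 38), (Lyra, p3, 13), (Lyra, p3, 38), (Lyra, x1, 13), (Lyra, x1, 38), (Lyra, x2, 13), (Lyra, x2, 38), (Vega, k2, 8), (Vega, qa, 8), (Zephyr, cs, 17)}
Apply σ_{region ≠ x1}; surviving tuples: {(Lyra, fin, 13), (Lyra, fin, 38), (Lyra, p3, 13), (Lyra, p3, 38), (Lyra, x2, 13), (Lyra, x2, 38), (Vega, k2, 8), (Vega, qa, 8), (Zephyr, cs, 17)}

{(Lyra, fin, 13), (Lyra, fin, 38), (Lyra, p3, 13), (Lyra, p3, 38), (Lyra, x2, 13), (Lyra, x2, 38), (Vega, k2, 8), (Vega, qa, 8), (Zephyr, cs, 17)}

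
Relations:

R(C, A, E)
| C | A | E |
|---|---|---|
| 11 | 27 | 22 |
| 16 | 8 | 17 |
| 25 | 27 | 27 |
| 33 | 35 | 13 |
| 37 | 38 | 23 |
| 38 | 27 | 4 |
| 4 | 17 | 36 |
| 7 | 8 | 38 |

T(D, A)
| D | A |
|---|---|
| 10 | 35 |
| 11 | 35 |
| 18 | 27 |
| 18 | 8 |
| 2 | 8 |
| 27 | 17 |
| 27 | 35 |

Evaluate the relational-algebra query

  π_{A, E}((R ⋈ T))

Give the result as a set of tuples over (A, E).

R ⋈ T (natural join on A): {(11, 27, 22, 18), (16, 8, 17, 18), (16, 8, 17, 2), (25, 27, 27, 18), (33, 35, 13, 10), (33, 35, 13, 11), (33, 35, 13, 27), (38, 27, 4, 18), (4, 17, 36, 27), (7, 8, 38, 18), (7, 8, 38, 2)}
π_{A, E} gives {(17, 36), (27, 22), (27, 27), (27, 4), (35, 13), (8, 17), (8, 38)} (4 duplicate(s) eliminated).

{(17, 36), (27, 22), (27, 27), (27, 4), (35, 13), (8, 17), (8, 38)}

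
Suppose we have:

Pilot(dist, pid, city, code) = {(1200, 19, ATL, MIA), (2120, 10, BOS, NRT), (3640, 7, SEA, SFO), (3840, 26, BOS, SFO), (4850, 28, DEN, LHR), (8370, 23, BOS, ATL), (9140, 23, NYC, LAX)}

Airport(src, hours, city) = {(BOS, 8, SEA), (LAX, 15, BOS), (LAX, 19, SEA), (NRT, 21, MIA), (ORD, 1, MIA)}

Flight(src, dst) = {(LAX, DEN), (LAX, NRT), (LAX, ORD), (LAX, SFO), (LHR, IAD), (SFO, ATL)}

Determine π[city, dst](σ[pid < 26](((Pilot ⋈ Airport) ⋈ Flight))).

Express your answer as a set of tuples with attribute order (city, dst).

{(BOS, DEN), (BOS, NRT), (BOS, ORD), (BOS, SFO), (SEA, DEN), (SEA, NRT), (SEA, ORD), (SEA, SFO)}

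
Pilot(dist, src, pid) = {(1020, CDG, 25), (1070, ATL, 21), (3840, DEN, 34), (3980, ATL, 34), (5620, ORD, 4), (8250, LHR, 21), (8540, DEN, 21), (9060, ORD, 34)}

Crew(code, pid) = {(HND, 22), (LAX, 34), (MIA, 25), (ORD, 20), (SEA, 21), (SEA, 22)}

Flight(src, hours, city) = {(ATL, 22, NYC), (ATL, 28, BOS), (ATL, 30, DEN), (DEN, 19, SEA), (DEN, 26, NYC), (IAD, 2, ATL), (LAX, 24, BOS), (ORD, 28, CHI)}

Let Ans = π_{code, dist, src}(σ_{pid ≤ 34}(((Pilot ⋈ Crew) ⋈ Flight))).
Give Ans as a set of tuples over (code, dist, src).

{(LAX, 3840, DEN), (LAX, 3980, ATL), (LAX, 9060, ORD), (SEA, 1070, ATL), (SEA, 8540, DEN)}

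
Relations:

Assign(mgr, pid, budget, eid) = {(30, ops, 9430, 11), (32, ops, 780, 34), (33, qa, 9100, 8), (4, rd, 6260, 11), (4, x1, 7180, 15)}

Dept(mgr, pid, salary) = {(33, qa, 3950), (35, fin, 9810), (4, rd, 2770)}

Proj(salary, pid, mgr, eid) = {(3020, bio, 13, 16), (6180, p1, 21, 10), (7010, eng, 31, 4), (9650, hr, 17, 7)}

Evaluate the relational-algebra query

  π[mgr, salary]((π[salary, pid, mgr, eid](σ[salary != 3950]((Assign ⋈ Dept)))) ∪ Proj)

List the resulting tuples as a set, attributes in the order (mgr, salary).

Natural join on mgr, pid: {(33, qa, 9100, 8, 3950), (4, rd, 6260, 11, 2770)}
σ[salary != 3950]: keep tuples satisfying salary != 3950 → {(4, rd, 6260, 11, 2770)}
π_{salary, pid, mgr, eid} gives {(2770, rd, 4, 11)}.
Set union of the two operands is {(2770, rd, 4, 11), (3020, bio, 13, 16), (6180, p1, 21, 10), (7010, eng, 31, 4), (9650, hr, 17, 7)}.
π_{mgr, salary} gives {(13, 3020), (17, 9650), (21, 6180), (31, 7010), (4, 2770)}.

{(13, 3020), (17, 9650), (21, 6180), (31, 7010), (4, 2770)}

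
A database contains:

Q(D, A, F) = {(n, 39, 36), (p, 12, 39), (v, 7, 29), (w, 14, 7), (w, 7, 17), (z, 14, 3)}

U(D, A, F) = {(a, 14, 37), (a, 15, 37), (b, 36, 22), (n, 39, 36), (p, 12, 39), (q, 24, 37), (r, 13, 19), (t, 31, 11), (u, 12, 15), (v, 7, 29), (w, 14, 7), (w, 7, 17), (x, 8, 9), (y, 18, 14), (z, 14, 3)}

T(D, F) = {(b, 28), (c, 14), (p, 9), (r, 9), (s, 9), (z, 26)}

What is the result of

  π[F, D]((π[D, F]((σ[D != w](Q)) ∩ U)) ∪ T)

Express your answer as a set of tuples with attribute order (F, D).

Apply σ_{D != w}; surviving tuples: {(n, 39, 36), (p, 12, 39), (v, 7, 29), (z, 14, 3)}
Intersection: {(n, 39, 36), (p, 12, 39), (v, 7, 29), (z, 14, 3)} with {(a, 14, 37), (a, 15, 37), (b, 36, 22), (n, 39, 36), (p, 12, 39), (q, 24, 37), (r, 13, 19), (t, 31, 11), (u, 12, 15), (v, 7, 29), (w, 14, 7), (w, 7, 17), (x, 8, 9), (y, 18, 14), (z, 14, 3)} → {(n, 39, 36), (p, 12, 39), (v, 7, 29), (z, 14, 3)}
Keep only column(s) D, F: {(n, 36), (p, 39), (v, 29), (z, 3)}
Union: {(n, 36), (p, 39), (v, 29), (z, 3)} with {(b, 28), (c, 14), (p, 9), (r, 9), (s, 9), (z, 26)} → {(b, 28), (c, 14), (n, 36), (p, 39), (p, 9), (r, 9), (s, 9), (v, 29), (z, 26), (z, 3)}
Keep only column(s) F, D: {(14, c), (26, z), (28, b), (29, v), (3, z), (36, n), (39, p), (9, p), (9, r), (9, s)}

{(14, c), (26, z), (28, b), (29, v), (3, z), (36, n), (39, p), (9, p), (9, r), (9, s)}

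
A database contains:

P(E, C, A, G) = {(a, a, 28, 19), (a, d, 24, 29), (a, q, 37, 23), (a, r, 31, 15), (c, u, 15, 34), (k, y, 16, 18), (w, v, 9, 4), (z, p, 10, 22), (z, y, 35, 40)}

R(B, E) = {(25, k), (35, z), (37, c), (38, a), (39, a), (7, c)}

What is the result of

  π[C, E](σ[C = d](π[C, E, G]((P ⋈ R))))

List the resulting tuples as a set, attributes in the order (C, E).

{(d, a)}

Joining P and R on E yields {(a, a, 28, 19, 38), (a, a, 28, 19, 39), (a, d, 24, 29, 38), (a, d, 24, 29, 39), (a, q, 37, 23, 38), (a, q, 37, 23, 39), (a, r, 31, 15, 38), (a, r, 31, 15, 39), (c, u, 15, 34, 37), (c, u, 15, 34, 7), (k, y, 16, 18, 25), (z, p, 10, 22, 35), (z, y, 35, 40, 35)}.
Projecting to C, E, G (5 duplicate(s) eliminated): {(a, a, 19), (d, a, 29), (p, z, 22), (q, a, 23), (r, a, 15), (u, c, 34), (y, k, 18), (y, z, 40)}
Apply σ_{C = d}; surviving tuples: {(d, a, 29)}
Projecting to C, E: {(d, a)}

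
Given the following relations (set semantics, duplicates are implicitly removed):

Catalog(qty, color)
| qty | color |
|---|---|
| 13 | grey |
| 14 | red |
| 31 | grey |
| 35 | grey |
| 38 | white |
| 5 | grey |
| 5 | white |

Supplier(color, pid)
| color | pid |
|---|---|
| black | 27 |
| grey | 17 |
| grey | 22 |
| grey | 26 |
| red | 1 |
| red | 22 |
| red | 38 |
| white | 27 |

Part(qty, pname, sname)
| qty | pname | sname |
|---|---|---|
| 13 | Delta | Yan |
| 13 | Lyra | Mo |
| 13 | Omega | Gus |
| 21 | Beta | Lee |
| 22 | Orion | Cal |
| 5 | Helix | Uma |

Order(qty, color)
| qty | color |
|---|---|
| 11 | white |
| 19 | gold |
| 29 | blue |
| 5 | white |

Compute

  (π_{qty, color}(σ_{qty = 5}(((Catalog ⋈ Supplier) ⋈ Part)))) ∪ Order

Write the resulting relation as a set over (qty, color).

Catalog ⋈ Supplier (natural join on color): {(13, grey, 17), (13, grey, 22), (13, grey, 26), (14, red, 1), (14, red, 22), (14, red, 38), (31, grey, 17), (31, grey, 22), (31, grey, 26), (35, grey, 17), (35, grey, 22), (35, grey, 26), (38, white, 27), (5, grey, 17), (5, grey, 22), (5, grey, 26), (5, white, 27)}
(Catalog ⋈ Supplier) ⋈ Part (natural join on qty): {(13, grey, 17, Delta, Yan), (13, grey, 17, Lyra, Mo), (13, grey, 17, Omega, Gus), (13, grey, 22, Delta, Yan), (13, grey, 22, Lyra, Mo), (13, grey, 22, Omega, Gus), (13, grey, 26, Delta, Yan), (13, grey, 26, Lyra, Mo), (13, grey, 26, Omega, Gus), (5, grey, 17, Helix, Uma), (5, grey, 22, Helix, Uma), (5, grey, 26, Helix, Uma), (5, white, 27, Helix, Uma)}
Apply σ_{qty = 5}; surviving tuples: {(5, grey, 17, Helix, Uma), (5, grey, 22, Helix, Uma), (5, grey, 26, Helix, Uma), (5, white, 27, Helix, Uma)}
Projecting to qty, color (2 duplicate(s) eliminated): {(5, grey), (5, white)}
Union: {(5, grey), (5, white)} with {(11, white), (19, gold), (29, blue), (5, white)} → {(11, white), (19, gold), (29, blue), (5, grey), (5, white)}

{(11, white), (19, gold), (29, blue), (5, grey), (5, white)}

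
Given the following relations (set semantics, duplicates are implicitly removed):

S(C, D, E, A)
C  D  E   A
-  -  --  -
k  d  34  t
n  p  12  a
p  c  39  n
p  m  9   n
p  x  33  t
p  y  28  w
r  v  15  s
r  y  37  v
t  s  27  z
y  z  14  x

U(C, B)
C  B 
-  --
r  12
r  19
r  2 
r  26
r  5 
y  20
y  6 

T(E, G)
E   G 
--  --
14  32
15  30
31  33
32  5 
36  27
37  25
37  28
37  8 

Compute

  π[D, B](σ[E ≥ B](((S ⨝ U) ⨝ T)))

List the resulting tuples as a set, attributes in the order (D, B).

{(v, 12), (v, 2), (v, 5), (y, 12), (y, 19), (y, 2), (y, 26), (y, 5), (z, 6)}

Joining S and U on C yields {(r, v, 15, s, 12), (r, v, 15, s, 19), (r, v, 15, s, 2), (r, v, 15, s, 26), (r, v, 15, s, 5), (r, y, 37, v, 12), (r, y, 37, v, 19), (r, y, 37, v, 2), (r, y, 37, v, 26), (r, y, 37, v, 5), (y, z, 14, x, 20), (y, z, 14, x, 6)}.
Joining (S ⨝ U) and T on E yields {(r, v, 15, s, 12, 30), (r, v, 15, s, 19, 30), (r, v, 15, s, 2, 30), (r, v, 15, s, 26, 30), (r, v, 15, s, 5, 30), (r, y, 37, v, 12, 25), (r, y, 37, v, 12, 28), (r, y, 37, v, 12, 8), (r, y, 37, v, 19, 25), (r, y, 37, v, 19, 28), (r, y, 37, v, 19, 8), (r, y, 37, v, 2, 25), (r, y, 37, v, 2, 28), (r, y, 37, v, 2, 8), (r, y, 37, v, 26, 25), (r, y, 37, v, 26, 28), (r, y, 37, v, 26, 8), (r, y, 37, v, 5, 25), (r, y, 37, v, 5, 28), (r, y, 37, v, 5, 8), (y, z, 14, x, 20, 32), (y, z, 14, x, 6, 32)}.
Apply σ_{E ≥ B}; surviving tuples: {(r, v, 15, s, 12, 30), (r, v, 15, s, 2, 30), (r, v, 15, s, 5, 30), (r, y, 37, v, 12, 25), (r, y, 37, v, 12, 28), (r, y, 37, v, 12, 8), (r, y, 37, v, 19, 25), (r, y, 37, v, 19, 28), (r, y, 37, v, 19, 8), (r, y, 37, v, 2, 25), (r, y, 37, v, 2, 28), (r, y, 37, v, 2, 8), (r, y, 37, v, 26, 25), (r, y, 37, v, 26, 28), (r, y, 37, v, 26, 8), (r, y, 37, v, 5, 25), (r, y, 37, v, 5, 28), (r, y, 37, v, 5, 8), (y, z, 14, x, 6, 32)}
π[D, B]: project onto (D, B) (10 duplicate(s) eliminated) → {(v, 12), (v, 2), (v, 5), (y, 12), (y, 19), (y, 2), (y, 26), (y, 5), (z, 6)}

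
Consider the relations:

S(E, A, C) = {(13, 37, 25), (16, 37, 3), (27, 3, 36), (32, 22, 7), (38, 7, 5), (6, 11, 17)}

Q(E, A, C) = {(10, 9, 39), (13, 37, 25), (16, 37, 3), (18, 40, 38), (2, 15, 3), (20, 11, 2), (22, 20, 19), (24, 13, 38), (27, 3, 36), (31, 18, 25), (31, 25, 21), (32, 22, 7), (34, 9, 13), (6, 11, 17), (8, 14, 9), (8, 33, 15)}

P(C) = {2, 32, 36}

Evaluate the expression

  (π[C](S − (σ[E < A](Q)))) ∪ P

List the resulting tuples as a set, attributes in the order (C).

{2, 32, 36, 5, 7}

Filtering on E < A leaves {(13, 37, 25), (16, 37, 3), (18, 40, 38), (2, 15, 3), (6, 11, 17), (8, 14, 9), (8, 33, 15)}.
Difference: {(13, 37, 25), (16, 37, 3), (27, 3, 36), (32, 22, 7), (38, 7, 5), (6, 11, 17)} with {(13, 37, 25), (16, 37, 3), (18, 40, 38), (2, 15, 3), (6, 11, 17), (8, 14, 9), (8, 33, 15)} → {(27, 3, 36), (32, 22, 7), (38, 7, 5)}
π[C]: project onto (C) → {36, 5, 7}
Union: {36, 5, 7} with {2, 32, 36} → {2, 32, 36, 5, 7}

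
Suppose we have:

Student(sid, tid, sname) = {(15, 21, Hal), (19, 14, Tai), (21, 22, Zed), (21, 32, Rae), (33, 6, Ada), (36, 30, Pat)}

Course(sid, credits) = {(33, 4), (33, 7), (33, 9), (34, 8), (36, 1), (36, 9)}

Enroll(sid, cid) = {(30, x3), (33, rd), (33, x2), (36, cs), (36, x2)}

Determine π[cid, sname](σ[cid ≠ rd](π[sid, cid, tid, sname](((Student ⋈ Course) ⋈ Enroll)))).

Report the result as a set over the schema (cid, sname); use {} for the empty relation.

{(cs, Pat), (x2, Ada), (x2, Pat)}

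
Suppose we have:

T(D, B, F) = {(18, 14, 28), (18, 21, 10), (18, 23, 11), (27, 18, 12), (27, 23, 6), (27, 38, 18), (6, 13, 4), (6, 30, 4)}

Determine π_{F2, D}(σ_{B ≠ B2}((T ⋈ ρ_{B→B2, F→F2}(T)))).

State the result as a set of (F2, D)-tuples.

{(10, 18), (11, 18), (12, 27), (18, 27), (28, 18), (4, 6), (6, 27)}

ρ[B→B2, F→F2]: schema becomes (D, B2, F2); tuples unchanged.
Natural join on D: {(18, 14, 28, 14, 28), (18, 14, 28, 21, 10), (18, 14, 28, 23, 11), (18, 21, 10, 14, 28), (18, 21, 10, 21, 10), (18, 21, 10, 23, 11), (18, 23, 11, 14, 28), (18, 23, 11, 21, 10), (18, 23, 11, 23, 11), (27, 18, 12, 18, 12), (27, 18, 12, 23, 6), (27, 18, 12, 38, 18), (27, 23, 6, 18, 12), (27, 23, 6, 23, 6), (27, 23, 6, 38, 18), (27, 38, 18, 18, 12), (27, 38, 18, 23, 6), (27, 38, 18, 38, 18), (6, 13, 4, 13, 4), (6, 13, 4, 30, 4), (6, 30, 4, 13, 4), (6, 30, 4, 30, 4)}
Apply σ_{B ≠ B2}; surviving tuples: {(18, 14, 28, 21, 10), (18, 14, 28, 23, 11), (18, 21, 10, 14, 28), (18, 21, 10, 23, 11), (18, 23, 11, 14, 28), (18, 23, 11, 21, 10), (27, 18, 12, 23, 6), (27, 18, 12, 38, 18), (27, 23, 6, 18, 12), (27, 23, 6, 38, 18), (27, 38, 18, 18, 12), (27, 38, 18, 23, 6), (6, 13, 4, 30, 4), (6, 30, 4, 13, 4)}
Projecting to F2, D (7 duplicate(s) eliminated): {(10, 18), (11, 18), (12, 27), (18, 27), (28, 18), (4, 6), (6, 27)}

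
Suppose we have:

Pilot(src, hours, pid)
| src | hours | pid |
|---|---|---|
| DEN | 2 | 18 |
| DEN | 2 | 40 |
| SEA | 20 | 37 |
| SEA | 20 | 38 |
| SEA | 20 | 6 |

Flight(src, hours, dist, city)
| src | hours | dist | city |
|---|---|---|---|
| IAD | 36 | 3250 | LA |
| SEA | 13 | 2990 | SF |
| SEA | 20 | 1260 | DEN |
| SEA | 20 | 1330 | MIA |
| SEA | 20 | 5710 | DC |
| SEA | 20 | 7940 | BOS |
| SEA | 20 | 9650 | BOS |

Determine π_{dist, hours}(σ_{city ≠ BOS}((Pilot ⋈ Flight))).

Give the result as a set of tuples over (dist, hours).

{(1260, 20), (1330, 20), (5710, 20)}

Joining Pilot and Flight on src, hours yields {(SEA, 20, 37, 1260, DEN), (SEA, 20, 37, 1330, MIA), (SEA, 20, 37, 5710, DC), (SEA, 20, 37, 7940, BOS), (SEA, 20, 37, 9650, BOS), (SEA, 20, 38, 1260, DEN), (SEA, 20, 38, 1330, MIA), (SEA, 20, 38, 5710, DC), (SEA, 20, 38, 7940, BOS), (SEA, 20, 38, 9650, BOS), (SEA, 20, 6, 1260, DEN), (SEA, 20, 6, 1330, MIA), (SEA, 20, 6, 5710, DC), (SEA, 20, 6, 7940, BOS), (SEA, 20, 6, 9650, BOS)}.
σ[city ≠ BOS]: keep tuples satisfying city ≠ BOS → {(SEA, 20, 37, 1260, DEN), (SEA, 20, 37, 1330, MIA), (SEA, 20, 37, 5710, DC), (SEA, 20, 38, 1260, DEN), (SEA, 20, 38, 1330, MIA), (SEA, 20, 38, 5710, DC), (SEA, 20, 6, 1260, DEN), (SEA, 20, 6, 1330, MIA), (SEA, 20, 6, 5710, DC)}
π_{dist, hours} gives {(1260, 20), (1330, 20), (5710, 20)} (6 duplicate(s) eliminated).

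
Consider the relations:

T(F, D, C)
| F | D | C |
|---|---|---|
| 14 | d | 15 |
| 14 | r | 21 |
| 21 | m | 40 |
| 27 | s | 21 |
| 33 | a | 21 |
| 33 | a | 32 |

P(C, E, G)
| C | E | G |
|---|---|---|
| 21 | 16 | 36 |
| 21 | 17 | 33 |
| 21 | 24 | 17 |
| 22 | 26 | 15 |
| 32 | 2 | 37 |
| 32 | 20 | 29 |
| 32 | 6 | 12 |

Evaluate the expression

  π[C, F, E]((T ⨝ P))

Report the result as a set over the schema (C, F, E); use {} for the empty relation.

Natural join on C: {(14, r, 21, 16, 36), (14, r, 21, 17, 33), (14, r, 21, 24, 17), (27, s, 21, 16, 36), (27, s, 21, 17, 33), (27, s, 21, 24, 17), (33, a, 21, 16, 36), (33, a, 21, 17, 33), (33, a, 21, 24, 17), (33, a, 32, 2, 37), (33, a, 32, 20, 29), (33, a, 32, 6, 12)}
π[C, F, E]: project onto (C, F, E) → {(21, 14, 16), (21, 14, 17), (21, 14, 24), (21, 27, 16), (21, 27, 17), (21, 27, 24), (21, 33, 16), (21, 33, 17), (21, 33, 24), (32, 33, 2), (32, 33, 20), (32, 33, 6)}

{(21, 14, 16), (21, 14, 17), (21, 14, 24), (21, 27, 16), (21, 27, 17), (21, 27, 24), (21, 33, 16), (21, 33, 17), (21, 33, 24), (32, 33, 2), (32, 33, 20), (32, 33, 6)}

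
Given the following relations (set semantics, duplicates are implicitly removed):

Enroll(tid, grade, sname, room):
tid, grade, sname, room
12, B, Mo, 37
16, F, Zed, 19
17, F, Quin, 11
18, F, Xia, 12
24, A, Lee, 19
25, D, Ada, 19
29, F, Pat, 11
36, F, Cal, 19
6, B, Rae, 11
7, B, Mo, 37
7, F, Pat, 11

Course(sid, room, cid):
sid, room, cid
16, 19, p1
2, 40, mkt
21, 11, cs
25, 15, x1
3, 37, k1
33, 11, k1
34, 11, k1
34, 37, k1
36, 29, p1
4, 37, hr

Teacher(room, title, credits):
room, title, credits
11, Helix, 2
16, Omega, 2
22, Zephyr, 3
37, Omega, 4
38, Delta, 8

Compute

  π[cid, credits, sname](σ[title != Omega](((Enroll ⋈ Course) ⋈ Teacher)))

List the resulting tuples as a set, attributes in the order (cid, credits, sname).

{(cs, 2, Pat), (cs, 2, Quin), (cs, 2, Rae), (k1, 2, Pat), (k1, 2, Quin), (k1, 2, Rae)}

Joining Enroll and Course on room yields {(12, B, Mo, 37, 3, k1), (12, B, Mo, 37, 34, k1), (12, B, Mo, 37, 4, hr), (16, F, Zed, 19, 16, p1), (17, F, Quin, 11, 21, cs), (17, F, Quin, 11, 33, k1), (17, F, Quin, 11, 34, k1), (24, A, Lee, 19, 16, p1), (25, D, Ada, 19, 16, p1), (29, F, Pat, 11, 21, cs), (29, F, Pat, 11, 33, k1), (29, F, Pat, 11, 34, k1), (36, F, Cal, 19, 16, p1), (6, B, Rae, 11, 21, cs), (6, B, Rae, 11, 33, k1), (6, B, Rae, 11, 34, k1), (7, B, Mo, 37, 3, k1), (7, B, Mo, 37, 34, k1), (7, B, Mo, 37, 4, hr), (7, F, Pat, 11, 21, cs), (7, F, Pat, 11, 33, k1), (7, F, Pat, 11, 34, k1)}.
Joining (Enroll ⋈ Course) and Teacher on room yields {(12, B, Mo, 37, 3, k1, Omega, 4), (12, B, Mo, 37, 34, k1, Omega, 4), (12, B, Mo, 37, 4, hr, Omega, 4), (17, F, Quin, 11, 21, cs, Helix, 2), (17, F, Quin, 11, 33, k1, Helix, 2), (17, F, Quin, 11, 34, k1, Helix, 2), (29, F, Pat, 11, 21, cs, Helix, 2), (29, F, Pat, 11, 33, k1, Helix, 2), (29, F, Pat, 11, 34, k1, Helix, 2), (6, B, Rae, 11, 21, cs, Helix, 2), (6, B, Rae, 11, 33, k1, Helix, 2), (6, B, Rae, 11, 34, k1, Helix, 2), (7, B, Mo, 37, 3, k1, Omega, 4), (7, B, Mo, 37, 34, k1, Omega, 4), (7, B, Mo, 37, 4, hr, Omega, 4), (7, F, Pat, 11, 21, cs, Helix, 2), (7, F, Pat, 11, 33, k1, Helix, 2), (7, F, Pat, 11, 34, k1, Helix, 2)}.
Apply σ_{title != Omega}; surviving tuples: {(17, F, Quin, 11, 21, cs, Helix, 2), (17, F, Quin, 11, 33, k1, Helix, 2), (17, F, Quin, 11, 34, k1, Helix, 2), (29, F, Pat, 11, 21, cs, Helix, 2), (29, F, Pat, 11, 33, k1, Helix, 2), (29, F, Pat, 11, 34, k1, Helix, 2), (6, B, Rae, 11, 21, cs, Helix, 2), (6, B, Rae, 11, 33, k1, Helix, 2), (6, B, Rae, 11, 34, k1, Helix, 2), (7, F, Pat, 11, 21, cs, Helix, 2), (7, F, Pat, 11, 33, k1, Helix, 2), (7, F, Pat, 11, 34, k1, Helix, 2)}
π[cid, credits, sname]: project onto (cid, credits, sname) (6 duplicate(s) eliminated) → {(cs, 2, Pat), (cs, 2, Quin), (cs, 2, Rae), (k1, 2, Pat), (k1, 2, Quin), (k1, 2, Rae)}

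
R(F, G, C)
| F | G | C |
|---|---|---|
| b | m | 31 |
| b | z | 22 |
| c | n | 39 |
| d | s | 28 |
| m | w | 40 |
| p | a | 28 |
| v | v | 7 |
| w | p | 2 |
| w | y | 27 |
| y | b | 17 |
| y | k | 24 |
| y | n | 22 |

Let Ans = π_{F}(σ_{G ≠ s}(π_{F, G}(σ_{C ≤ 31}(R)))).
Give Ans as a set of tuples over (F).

Filtering on C ≤ 31 leaves {(b, m, 31), (b, z, 22), (d, s, 28), (p, a, 28), (v, v, 7), (w, p, 2), (w, y, 27), (y, b, 17), (y, k, 24), (y, n, 22)}.
π_{F, G} gives {(b, m), (b, z), (d, s), (p, a), (v, v), (w, p), (w, y), (y, b), (y, k), (y, n)}.
Filtering on G ≠ s leaves {(b, m), (b, z), (p, a), (v, v), (w, p), (w, y), (y, b), (y, k), (y, n)}.
π_{F} gives {b, p, v, w, y} (4 duplicate(s) eliminated).

{b, p, v, w, y}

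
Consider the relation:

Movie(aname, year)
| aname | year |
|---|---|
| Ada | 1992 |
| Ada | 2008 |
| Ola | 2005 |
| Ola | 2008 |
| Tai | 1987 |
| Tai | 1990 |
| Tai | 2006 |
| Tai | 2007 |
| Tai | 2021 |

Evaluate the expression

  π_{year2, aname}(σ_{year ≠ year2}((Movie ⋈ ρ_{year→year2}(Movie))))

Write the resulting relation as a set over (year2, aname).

ρ[year→year2]: schema becomes (aname, year2); tuples unchanged.
Joining Movie and ρ_{year→year2}(Movie) on aname yields {(Ada, 1992, 1992), (Ada, 1992, 2008), (Ada, 2008, 1992), (Ada, 2008, 2008), (Ola, 2005, 2005), (Ola, 2005, 2008), (Ola, 2008, 2005), (Ola, 2008, 2008), (Tai, 1987, 1987), (Tai, 1987, 1990), (Tai, 1987, 2006), (Tai, 1987, 2007), (Tai, 1987, 2021), (Tai, 1990, 1987), (Tai, 1990, 1990), (Tai, 1990, 2006), (Tai, 1990, 2007), (Tai, 1990, 2021), (Tai, 2006, 1987), (Tai, 2006, 1990), (Tai, 2006, 2006), (Tai, 2006, 2007), (Tai, 2006, 2021), (Tai, 2007, 1987), (Tai, 2007, 1990), (Tai, 2007, 2006), (Tai, 2007, 2007), (Tai, 2007, 2021), (Tai, 2021, 1987), (Tai, 2021, 1990), (Tai, 2021, 2006), (Tai, 2021, 2007), (Tai, 2021, 2021)}.
Filtering on year ≠ year2 leaves {(Ada, 1992, 2008), (Ada, 2008, 1992), (Ola, 2005, 2008), (Ola, 2008, 2005), (Tai, 1987, 1990), (Tai, 1987, 2006), (Tai, 1987, 2007), (Tai, 1987, 2021), (Tai, 1990, 1987), (Tai, 1990, 2006), (Tai, 1990, 2007), (Tai, 1990, 2021), (Tai, 2006, 1987), (Tai, 2006, 1990), (Tai, 2006, 2007), (Tai, 2006, 2021), (Tai, 2007, 1987), (Tai, 2007, 1990), (Tai, 2007, 2006), (Tai, 2007, 2021), (Tai, 2021, 1987), (Tai, 2021, 1990), (Tai, 2021, 2006), (Tai, 2021, 2007)}.
Keep only column(s) year2, aname (15 duplicate(s) eliminated): {(1987, Tai), (1990, Tai), (1992, Ada), (2005, Ola), (2006, Tai), (2007, Tai), (2008, Ada), (2008, Ola), (2021, Tai)}

{(1987, Tai), (1990, Tai), (1992, Ada), (2005, Ola), (2006, Tai), (2007, Tai), (2008, Ada), (2008, Ola), (2021, Tai)}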